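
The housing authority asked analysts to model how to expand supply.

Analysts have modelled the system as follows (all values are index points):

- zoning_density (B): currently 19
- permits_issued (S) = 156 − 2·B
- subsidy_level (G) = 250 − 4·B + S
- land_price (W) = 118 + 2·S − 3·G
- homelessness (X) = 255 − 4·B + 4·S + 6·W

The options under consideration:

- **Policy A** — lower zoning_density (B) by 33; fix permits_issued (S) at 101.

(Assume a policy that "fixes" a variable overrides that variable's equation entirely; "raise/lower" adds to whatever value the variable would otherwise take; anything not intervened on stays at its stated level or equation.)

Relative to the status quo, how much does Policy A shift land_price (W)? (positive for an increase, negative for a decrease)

Baseline:
  B = 19
  S = 156 − 2·19 = 118
  G = 250 − 4·19 + 118 = 292
  W = 118 + 2·118 − 3·292 = -522
Policy A (B − 33, S := 101):
  B = 19 − 33 = -14
  S = 101
  G = 250 − 4·(-14) + 101 = 407
  W = 118 + 2·101 − 3·407 = -901
Change in W: -901 − (-522) = -379

-379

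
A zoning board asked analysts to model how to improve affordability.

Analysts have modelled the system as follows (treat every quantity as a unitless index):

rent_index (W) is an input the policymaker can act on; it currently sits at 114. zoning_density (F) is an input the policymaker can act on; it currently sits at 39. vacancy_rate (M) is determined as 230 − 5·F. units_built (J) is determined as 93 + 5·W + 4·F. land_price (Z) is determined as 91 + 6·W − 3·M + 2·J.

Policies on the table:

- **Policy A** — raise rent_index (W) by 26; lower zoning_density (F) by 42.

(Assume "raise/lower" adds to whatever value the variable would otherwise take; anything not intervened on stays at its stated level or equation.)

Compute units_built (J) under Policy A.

Policy A (W + 26, F − 42):
  W = 114 + 26 = 140
  F = 39 − 42 = -3
  J = 93 + 5·140 + 4·(-3) = 781

781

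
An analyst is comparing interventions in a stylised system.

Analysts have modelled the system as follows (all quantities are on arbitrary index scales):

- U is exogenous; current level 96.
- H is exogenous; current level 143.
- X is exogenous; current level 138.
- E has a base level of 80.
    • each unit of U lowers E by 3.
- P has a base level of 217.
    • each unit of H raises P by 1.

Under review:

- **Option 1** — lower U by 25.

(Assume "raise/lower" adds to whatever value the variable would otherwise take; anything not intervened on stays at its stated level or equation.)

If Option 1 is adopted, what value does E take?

-133

Option 1 (U − 25):
  U = 96 − 25 = 71
  E = 80 − 3·71 = -133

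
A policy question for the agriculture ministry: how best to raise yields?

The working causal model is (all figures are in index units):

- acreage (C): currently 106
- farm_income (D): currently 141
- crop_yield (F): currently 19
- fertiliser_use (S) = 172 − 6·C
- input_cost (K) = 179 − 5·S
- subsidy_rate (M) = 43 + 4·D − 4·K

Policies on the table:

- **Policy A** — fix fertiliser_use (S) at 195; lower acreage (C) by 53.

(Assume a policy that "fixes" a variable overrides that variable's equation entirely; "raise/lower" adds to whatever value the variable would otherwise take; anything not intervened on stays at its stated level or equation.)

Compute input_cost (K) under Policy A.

Policy A (S := 195, C − 53):
  C = 106 − 53 = 53
  S = 195
  K = 179 − 5·195 = -796

-796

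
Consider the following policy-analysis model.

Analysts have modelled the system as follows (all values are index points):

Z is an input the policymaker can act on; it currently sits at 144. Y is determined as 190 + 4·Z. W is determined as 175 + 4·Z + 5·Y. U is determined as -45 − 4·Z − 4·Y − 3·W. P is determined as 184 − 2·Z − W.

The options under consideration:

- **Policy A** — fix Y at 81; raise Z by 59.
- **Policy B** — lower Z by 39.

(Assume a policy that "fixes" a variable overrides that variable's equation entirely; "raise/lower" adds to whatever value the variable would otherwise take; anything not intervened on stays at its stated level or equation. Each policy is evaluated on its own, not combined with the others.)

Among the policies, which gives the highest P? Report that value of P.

-1614

Policy A (Y := 81, Z + 59):
  Z = 144 + 59 = 203
  Y = 81
  W = 175 + 4·203 + 5·81 = 1392
  P = 184 − 2·203 − 1392 = -1614
Policy B (Z − 39):
  Z = 144 − 39 = 105
  Y = 190 + 4·105 = 610
  W = 175 + 4·105 + 5·610 = 3645
  P = 184 − 2·105 − 3645 = -3671
Comparing — Policy A: P=-1614, Policy B: P=-3671. Highest is -1614 (Policy A).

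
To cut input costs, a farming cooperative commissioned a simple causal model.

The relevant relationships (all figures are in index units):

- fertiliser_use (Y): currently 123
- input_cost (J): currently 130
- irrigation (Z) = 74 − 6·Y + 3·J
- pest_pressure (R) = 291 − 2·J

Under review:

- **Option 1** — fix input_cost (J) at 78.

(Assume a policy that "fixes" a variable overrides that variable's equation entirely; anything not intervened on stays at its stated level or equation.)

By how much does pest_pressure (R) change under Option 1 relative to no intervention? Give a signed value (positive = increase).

104

Baseline:
  J = 130
  R = 291 − 2·130 = 31
Option 1 (J := 78):
  J = 78
  R = 291 − 2·78 = 135
Change in R: 135 − 31 = 104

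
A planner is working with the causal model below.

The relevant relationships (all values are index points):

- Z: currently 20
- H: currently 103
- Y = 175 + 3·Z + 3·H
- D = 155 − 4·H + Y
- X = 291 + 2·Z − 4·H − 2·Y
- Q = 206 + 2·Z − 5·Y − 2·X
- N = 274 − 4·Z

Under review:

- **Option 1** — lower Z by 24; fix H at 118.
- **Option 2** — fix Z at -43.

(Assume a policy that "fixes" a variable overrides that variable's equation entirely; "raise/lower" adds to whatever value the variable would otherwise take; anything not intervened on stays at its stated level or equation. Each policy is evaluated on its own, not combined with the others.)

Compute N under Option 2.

Option 2 (Z := -43):
  Z = -43
  N = 274 − 4·(-43) = 446

446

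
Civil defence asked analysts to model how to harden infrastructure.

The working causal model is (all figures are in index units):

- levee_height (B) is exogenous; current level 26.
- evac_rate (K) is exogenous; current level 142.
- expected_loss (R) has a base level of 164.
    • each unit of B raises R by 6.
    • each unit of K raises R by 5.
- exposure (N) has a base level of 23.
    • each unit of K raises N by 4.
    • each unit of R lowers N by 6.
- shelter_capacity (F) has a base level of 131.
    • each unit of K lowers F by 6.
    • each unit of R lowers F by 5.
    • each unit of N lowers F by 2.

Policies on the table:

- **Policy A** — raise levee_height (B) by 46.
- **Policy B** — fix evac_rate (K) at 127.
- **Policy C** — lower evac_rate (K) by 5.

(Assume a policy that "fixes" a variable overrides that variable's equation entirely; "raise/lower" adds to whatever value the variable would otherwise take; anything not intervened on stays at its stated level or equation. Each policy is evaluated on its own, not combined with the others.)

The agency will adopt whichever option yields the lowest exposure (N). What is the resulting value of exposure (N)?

-7245

Policy A (B + 46):
  B = 26 + 46 = 72
  K = 142
  R = 164 + 6·72 + 5·142 = 1306
  N = 23 + 4·142 − 6·1306 = -7245
Policy B (K := 127):
  B = 26
  K = 127
  R = 164 + 6·26 + 5·127 = 955
  N = 23 + 4·127 − 6·955 = -5199
Policy C (K − 5):
  B = 26
  K = 142 − 5 = 137
  R = 164 + 6·26 + 5·137 = 1005
  N = 23 + 4·137 − 6·1005 = -5459
Comparing — Policy A: N=-7245, Policy B: N=-5199, Policy C: N=-5459. Lowest is -7245 (Policy A).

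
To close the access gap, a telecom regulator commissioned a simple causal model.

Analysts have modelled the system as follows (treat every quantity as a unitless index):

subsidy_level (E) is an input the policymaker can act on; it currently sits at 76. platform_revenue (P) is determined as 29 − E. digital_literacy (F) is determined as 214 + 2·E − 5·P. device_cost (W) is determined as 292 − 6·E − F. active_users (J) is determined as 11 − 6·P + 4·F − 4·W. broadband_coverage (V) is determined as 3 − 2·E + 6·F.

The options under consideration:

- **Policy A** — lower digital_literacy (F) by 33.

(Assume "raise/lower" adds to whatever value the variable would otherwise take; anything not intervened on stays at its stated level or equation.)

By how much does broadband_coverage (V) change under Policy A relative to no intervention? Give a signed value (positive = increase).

Baseline:
  E = 76
  P = 29 − 76 = -47
  F = 214 + 2·76 − 5·(-47) = 601
  V = 3 − 2·76 + 6·601 = 3457
Policy A (F − 33):
  E = 76
  P = 29 − 76 = -47
  F = 214 + 2·76 − 5·(-47) (−33 from intervention) = 568
  V = 3 − 2·76 + 6·568 = 3259
Change in V: 3259 − 3457 = -198

-198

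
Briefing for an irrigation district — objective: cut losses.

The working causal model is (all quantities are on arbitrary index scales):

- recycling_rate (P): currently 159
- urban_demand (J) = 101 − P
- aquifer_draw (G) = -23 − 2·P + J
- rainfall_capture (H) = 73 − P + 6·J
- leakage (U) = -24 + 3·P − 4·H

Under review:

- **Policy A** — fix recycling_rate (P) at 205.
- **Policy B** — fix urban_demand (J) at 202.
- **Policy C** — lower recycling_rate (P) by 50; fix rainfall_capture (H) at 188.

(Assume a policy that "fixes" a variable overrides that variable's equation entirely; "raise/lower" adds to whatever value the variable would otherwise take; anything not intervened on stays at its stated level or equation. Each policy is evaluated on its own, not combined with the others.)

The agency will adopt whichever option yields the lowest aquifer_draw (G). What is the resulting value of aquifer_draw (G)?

Policy A (P := 205):
  P = 205
  J = 101 − 205 = -104
  G = -23 − 2·205 + (-104) = -537
Policy B (J := 202):
  P = 159
  J = 202
  G = -23 − 2·159 + 202 = -139
Policy C (P − 50, H := 188):
  P = 159 − 50 = 109
  J = 101 − 109 = -8
  G = -23 − 2·109 + (-8) = -249
Comparing — Policy A: G=-537, Policy B: G=-139, Policy C: G=-249. Lowest is -537 (Policy A).

-537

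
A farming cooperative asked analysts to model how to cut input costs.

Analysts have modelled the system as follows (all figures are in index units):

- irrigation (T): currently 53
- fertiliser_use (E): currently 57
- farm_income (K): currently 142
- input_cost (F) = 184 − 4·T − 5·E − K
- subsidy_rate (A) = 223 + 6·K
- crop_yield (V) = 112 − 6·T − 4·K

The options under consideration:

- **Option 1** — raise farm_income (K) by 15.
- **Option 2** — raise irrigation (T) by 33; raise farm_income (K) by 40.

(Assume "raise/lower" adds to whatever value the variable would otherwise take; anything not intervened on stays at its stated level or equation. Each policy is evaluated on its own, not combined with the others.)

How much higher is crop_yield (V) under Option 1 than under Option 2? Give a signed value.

298

Option 1 (K + 15):
  T = 53
  K = 142 + 15 = 157
  V = 112 − 6·53 − 4·157 = -834
Option 2 (T + 33, K + 40):
  T = 53 + 33 = 86
  K = 142 + 40 = 182
  V = 112 − 6·86 − 4·182 = -1132
V: -834 − (-1132) = 298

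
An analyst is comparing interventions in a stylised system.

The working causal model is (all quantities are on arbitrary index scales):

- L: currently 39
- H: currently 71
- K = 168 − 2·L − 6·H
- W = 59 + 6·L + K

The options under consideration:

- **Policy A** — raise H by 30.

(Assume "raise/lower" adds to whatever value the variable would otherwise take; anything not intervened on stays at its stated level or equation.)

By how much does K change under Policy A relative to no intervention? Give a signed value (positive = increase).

-180

Baseline:
  L = 39
  H = 71
  K = 168 − 2·39 − 6·71 = -336
Policy A (H + 30):
  L = 39
  H = 71 + 30 = 101
  K = 168 − 2·39 − 6·101 = -516
Change in K: -516 − (-336) = -180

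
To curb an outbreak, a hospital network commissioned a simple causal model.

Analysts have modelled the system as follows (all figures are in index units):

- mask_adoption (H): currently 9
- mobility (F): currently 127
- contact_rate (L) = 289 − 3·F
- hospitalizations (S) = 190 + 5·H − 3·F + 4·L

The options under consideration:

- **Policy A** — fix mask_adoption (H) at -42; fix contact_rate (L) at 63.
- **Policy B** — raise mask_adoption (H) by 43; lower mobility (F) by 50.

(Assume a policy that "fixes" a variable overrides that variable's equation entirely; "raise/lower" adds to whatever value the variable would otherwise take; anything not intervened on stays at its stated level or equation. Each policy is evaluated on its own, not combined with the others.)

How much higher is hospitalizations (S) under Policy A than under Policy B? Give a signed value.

-600

Policy A (H := -42, L := 63):
  H = -42
  F = 127
  L = 63
  S = 190 + 5·(-42) − 3·127 + 4·63 = -149
Policy B (H + 43, F − 50):
  H = 9 + 43 = 52
  F = 127 − 50 = 77
  L = 289 − 3·77 = 58
  S = 190 + 5·52 − 3·77 + 4·58 = 451
S: -149 − 451 = -600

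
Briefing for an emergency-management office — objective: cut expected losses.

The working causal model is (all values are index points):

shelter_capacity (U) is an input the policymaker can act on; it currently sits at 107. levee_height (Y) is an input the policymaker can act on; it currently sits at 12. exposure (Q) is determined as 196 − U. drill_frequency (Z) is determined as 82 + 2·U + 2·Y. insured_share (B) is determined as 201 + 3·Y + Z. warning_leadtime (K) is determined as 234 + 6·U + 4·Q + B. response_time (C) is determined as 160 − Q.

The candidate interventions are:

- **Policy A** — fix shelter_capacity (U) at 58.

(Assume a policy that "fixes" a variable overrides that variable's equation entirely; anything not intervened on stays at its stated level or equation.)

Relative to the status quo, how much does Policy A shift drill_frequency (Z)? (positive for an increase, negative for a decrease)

-98

Baseline:
  U = 107
  Y = 12
  Z = 82 + 2·107 + 2·12 = 320
Policy A (U := 58):
  U = 58
  Y = 12
  Z = 82 + 2·58 + 2·12 = 222
Change in Z: 222 − 320 = -98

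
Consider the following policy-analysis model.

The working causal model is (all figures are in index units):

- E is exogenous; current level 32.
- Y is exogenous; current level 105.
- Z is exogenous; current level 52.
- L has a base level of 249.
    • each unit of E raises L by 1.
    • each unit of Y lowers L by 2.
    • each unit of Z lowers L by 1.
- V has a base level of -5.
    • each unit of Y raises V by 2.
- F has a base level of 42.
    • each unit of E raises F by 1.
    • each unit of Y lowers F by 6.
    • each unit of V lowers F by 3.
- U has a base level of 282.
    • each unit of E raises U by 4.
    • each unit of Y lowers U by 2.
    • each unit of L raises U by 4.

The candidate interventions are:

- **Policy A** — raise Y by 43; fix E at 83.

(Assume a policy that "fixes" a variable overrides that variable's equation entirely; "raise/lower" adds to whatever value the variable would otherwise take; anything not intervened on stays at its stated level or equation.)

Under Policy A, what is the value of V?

291

Policy A (Y + 43, E := 83):
  Y = 105 + 43 = 148
  V = -5 + 2·148 = 291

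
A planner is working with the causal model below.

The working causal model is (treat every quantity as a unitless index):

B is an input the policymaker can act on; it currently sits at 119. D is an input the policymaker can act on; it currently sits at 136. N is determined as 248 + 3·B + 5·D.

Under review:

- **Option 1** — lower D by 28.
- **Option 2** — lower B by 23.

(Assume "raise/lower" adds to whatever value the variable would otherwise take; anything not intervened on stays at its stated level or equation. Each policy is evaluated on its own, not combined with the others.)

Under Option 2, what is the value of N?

Option 2 (B − 23):
  B = 119 − 23 = 96
  D = 136
  N = 248 + 3·96 + 5·136 = 1216

1216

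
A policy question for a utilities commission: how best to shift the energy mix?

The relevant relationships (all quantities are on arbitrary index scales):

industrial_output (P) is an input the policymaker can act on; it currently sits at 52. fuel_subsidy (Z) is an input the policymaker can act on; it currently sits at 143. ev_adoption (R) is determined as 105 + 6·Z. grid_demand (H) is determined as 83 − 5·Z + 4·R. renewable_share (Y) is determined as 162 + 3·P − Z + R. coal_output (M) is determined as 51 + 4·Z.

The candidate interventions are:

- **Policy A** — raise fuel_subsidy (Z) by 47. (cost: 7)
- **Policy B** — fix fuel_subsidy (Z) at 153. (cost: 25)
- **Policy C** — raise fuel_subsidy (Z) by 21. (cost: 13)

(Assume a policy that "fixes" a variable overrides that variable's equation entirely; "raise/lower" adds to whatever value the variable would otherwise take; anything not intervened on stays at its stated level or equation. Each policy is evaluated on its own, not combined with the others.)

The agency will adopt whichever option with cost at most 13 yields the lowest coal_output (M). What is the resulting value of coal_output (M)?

Policy A (Z + 47):
  Z = 143 + 47 = 190
  M = 51 + 4·190 = 811
Policy C (Z + 21):
  Z = 143 + 21 = 164
  M = 51 + 4·164 = 707
Comparing — Policy A: M=811, Policy C: M=707. Lowest is 707 (Policy C).

707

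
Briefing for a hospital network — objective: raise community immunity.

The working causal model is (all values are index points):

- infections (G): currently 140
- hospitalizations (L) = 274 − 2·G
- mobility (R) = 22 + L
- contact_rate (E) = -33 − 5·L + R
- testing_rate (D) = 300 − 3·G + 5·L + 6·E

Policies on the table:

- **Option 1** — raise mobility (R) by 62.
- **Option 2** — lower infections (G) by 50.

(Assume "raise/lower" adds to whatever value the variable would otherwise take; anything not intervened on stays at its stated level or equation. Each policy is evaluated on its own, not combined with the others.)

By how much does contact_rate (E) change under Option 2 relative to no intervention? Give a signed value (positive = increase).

Baseline:
  G = 140
  L = 274 − 2·140 = -6
  R = 22 + (-6) = 16
  E = -33 − 5·(-6) + 16 = 13
Option 2 (G − 50):
  G = 140 − 50 = 90
  L = 274 − 2·90 = 94
  R = 22 + 94 = 116
  E = -33 − 5·94 + 116 = -387
Change in E: -387 − 13 = -400

-400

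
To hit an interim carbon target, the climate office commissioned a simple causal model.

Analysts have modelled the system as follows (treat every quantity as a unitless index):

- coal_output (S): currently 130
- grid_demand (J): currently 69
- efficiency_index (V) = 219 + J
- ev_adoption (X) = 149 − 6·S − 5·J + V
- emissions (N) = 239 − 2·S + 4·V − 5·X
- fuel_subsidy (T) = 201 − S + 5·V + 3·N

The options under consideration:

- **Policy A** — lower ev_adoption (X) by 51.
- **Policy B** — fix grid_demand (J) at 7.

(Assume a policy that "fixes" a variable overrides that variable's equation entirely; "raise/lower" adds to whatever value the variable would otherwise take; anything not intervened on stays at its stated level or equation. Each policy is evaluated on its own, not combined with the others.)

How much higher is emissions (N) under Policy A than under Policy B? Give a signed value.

Policy A (X − 51):
  S = 130
  J = 69
  V = 219 + 69 = 288
  X = 149 − 6·130 − 5·69 + 288 (−51 from intervention) = -739
  N = 239 − 2·130 + 4·288 − 5·(-739) = 4826
Policy B (J := 7):
  S = 130
  J = 7
  V = 219 + 7 = 226
  X = 149 − 6·130 − 5·7 + 226 = -440
  N = 239 − 2·130 + 4·226 − 5·(-440) = 3083
N: 4826 − 3083 = 1743

1743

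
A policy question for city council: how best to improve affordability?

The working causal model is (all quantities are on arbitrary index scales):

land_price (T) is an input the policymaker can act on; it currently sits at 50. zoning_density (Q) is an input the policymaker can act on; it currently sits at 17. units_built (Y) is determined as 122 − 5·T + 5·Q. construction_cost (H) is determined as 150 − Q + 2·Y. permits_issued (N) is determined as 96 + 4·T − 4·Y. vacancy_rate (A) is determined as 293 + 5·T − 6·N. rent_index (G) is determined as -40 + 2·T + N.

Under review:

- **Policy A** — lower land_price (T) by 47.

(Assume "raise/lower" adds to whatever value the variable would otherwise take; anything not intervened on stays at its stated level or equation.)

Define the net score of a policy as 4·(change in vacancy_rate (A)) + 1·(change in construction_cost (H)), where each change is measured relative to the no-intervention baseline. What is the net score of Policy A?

Baseline:
  T = 50
  Q = 17
  Y = 122 − 5·50 + 5·17 = -43
  H = 150 − 17 + 2·(-43) = 47
  N = 96 + 4·50 − 4·(-43) = 468
  A = 293 + 5·50 − 6·468 = -2265
Policy A (T − 47):
  T = 50 − 47 = 3
  Q = 17
  Y = 122 − 5·3 + 5·17 = 192
  H = 150 − 17 + 2·192 = 517
  N = 96 + 4·3 − 4·192 = -660
  A = 293 + 5·3 − 6·(-660) = 4268
ΔA = 4268 − (-2265) = 6533; ΔH = 517 − 47 = 470
Score = 4·6533 + 1·470 = 26602

26602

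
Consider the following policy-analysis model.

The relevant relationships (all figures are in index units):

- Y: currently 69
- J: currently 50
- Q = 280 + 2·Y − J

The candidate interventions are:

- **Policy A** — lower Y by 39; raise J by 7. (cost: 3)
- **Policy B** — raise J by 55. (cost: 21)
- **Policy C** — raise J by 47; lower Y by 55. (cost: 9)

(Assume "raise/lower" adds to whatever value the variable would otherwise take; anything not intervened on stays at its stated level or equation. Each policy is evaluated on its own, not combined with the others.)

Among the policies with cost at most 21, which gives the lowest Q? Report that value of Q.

211

Policy A (Y − 39, J + 7):
  Y = 69 − 39 = 30
  J = 50 + 7 = 57
  Q = 280 + 2·30 − 57 = 283
Policy B (J + 55):
  Y = 69
  J = 50 + 55 = 105
  Q = 280 + 2·69 − 105 = 313
Policy C (J + 47, Y − 55):
  Y = 69 − 55 = 14
  J = 50 + 47 = 97
  Q = 280 + 2·14 − 97 = 211
Comparing — Policy A: Q=283, Policy B: Q=313, Policy C: Q=211. Lowest is 211 (Policy C).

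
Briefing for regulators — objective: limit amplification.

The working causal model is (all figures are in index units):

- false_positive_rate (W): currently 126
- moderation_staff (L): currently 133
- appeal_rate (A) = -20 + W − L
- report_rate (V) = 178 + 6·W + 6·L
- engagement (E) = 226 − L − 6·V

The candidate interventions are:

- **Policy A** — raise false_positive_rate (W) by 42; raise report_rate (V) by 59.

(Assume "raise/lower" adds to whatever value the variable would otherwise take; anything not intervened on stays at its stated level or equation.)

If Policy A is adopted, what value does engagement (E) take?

Policy A (W + 42, V + 59):
  W = 126 + 42 = 168
  L = 133
  V = 178 + 6·168 + 6·133 (+59 from intervention) = 2043
  E = 226 − 133 − 6·2043 = -12165

-12165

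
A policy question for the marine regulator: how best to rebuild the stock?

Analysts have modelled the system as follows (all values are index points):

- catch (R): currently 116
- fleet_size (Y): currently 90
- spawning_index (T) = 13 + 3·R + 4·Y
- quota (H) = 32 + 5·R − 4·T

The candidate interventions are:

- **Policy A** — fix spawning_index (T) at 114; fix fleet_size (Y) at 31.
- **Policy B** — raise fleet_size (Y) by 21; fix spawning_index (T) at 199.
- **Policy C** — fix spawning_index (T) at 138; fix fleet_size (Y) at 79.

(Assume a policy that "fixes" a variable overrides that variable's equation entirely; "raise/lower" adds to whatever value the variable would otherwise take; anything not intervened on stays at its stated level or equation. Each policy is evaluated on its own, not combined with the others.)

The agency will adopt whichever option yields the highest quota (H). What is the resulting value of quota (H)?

156

Policy A (T := 114, Y := 31):
  R = 116
  Y = 31
  T = 114
  H = 32 + 5·116 − 4·114 = 156
Policy B (Y + 21, T := 199):
  R = 116
  Y = 90 + 21 = 111
  T = 199
  H = 32 + 5·116 − 4·199 = -184
Policy C (T := 138, Y := 79):
  R = 116
  Y = 79
  T = 138
  H = 32 + 5·116 − 4·138 = 60
Comparing — Policy A: H=156, Policy B: H=-184, Policy C: H=60. Highest is 156 (Policy A).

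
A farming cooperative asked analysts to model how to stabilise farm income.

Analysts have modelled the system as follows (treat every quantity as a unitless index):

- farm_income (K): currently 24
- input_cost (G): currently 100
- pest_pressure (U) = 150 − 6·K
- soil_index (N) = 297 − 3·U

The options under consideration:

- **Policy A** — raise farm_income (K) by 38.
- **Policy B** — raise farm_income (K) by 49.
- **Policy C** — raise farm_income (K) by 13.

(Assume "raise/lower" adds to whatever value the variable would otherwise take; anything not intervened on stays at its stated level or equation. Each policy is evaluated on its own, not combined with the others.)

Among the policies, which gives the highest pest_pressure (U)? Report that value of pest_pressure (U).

Policy A (K + 38):
  K = 24 + 38 = 62
  U = 150 − 6·62 = -222
Policy B (K + 49):
  K = 24 + 49 = 73
  U = 150 − 6·73 = -288
Policy C (K + 13):
  K = 24 + 13 = 37
  U = 150 − 6·37 = -72
Comparing — Policy A: U=-222, Policy B: U=-288, Policy C: U=-72. Highest is -72 (Policy C).

-72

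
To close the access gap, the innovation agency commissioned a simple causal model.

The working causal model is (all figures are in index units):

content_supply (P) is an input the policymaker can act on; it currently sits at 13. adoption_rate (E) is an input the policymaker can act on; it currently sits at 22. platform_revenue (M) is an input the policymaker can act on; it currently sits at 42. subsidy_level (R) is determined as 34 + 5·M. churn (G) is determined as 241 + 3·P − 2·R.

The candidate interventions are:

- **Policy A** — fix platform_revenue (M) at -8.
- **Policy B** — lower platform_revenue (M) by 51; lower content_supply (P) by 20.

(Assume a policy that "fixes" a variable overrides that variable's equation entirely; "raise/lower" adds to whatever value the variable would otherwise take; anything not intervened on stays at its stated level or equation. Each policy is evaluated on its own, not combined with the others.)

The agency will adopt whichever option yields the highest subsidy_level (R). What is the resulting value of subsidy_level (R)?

-6

Policy A (M := -8):
  M = -8
  R = 34 + 5·(-8) = -6
Policy B (M − 51, P − 20):
  M = 42 − 51 = -9
  R = 34 + 5·(-9) = -11
Comparing — Policy A: R=-6, Policy B: R=-11. Highest is -6 (Policy A).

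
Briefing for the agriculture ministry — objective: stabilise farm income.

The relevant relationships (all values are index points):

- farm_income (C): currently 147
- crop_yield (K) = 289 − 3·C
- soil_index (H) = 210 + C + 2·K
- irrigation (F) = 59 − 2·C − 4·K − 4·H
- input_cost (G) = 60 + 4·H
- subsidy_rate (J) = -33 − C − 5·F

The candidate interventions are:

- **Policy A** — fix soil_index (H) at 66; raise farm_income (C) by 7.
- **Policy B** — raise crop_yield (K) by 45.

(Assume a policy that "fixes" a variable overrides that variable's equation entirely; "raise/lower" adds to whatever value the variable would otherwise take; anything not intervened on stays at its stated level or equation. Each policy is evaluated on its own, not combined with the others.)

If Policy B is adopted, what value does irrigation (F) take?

Policy B (K + 45):
  C = 147
  K = 289 − 3·147 (+45 from intervention) = -107
  H = 210 + 147 + 2·(-107) = 143
  F = 59 − 2·147 − 4·(-107) − 4·143 = -379

-379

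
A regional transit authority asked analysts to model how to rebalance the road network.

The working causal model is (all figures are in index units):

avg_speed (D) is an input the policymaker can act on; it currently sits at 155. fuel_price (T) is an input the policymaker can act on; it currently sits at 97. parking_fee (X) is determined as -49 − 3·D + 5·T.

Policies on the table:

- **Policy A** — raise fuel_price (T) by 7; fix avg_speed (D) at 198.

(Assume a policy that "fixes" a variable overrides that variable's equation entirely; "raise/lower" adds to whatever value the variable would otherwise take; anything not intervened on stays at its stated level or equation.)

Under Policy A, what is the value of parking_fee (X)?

-123

Policy A (T + 7, D := 198):
  D = 198
  T = 97 + 7 = 104
  X = -49 − 3·198 + 5·104 = -123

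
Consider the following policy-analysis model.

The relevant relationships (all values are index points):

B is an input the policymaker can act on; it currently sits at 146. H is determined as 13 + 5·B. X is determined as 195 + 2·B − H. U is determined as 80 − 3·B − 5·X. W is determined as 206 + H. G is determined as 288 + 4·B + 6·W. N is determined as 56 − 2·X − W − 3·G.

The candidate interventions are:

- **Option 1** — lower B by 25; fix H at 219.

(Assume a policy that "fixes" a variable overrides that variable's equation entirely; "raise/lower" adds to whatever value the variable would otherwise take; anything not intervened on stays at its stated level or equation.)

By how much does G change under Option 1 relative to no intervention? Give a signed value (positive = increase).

Baseline:
  B = 146
  H = 13 + 5·146 = 743
  W = 206 + 743 = 949
  G = 288 + 4·146 + 6·949 = 6566
Option 1 (B − 25, H := 219):
  B = 146 − 25 = 121
  H = 219
  W = 206 + 219 = 425
  G = 288 + 4·121 + 6·425 = 3322
Change in G: 3322 − 6566 = -3244

-3244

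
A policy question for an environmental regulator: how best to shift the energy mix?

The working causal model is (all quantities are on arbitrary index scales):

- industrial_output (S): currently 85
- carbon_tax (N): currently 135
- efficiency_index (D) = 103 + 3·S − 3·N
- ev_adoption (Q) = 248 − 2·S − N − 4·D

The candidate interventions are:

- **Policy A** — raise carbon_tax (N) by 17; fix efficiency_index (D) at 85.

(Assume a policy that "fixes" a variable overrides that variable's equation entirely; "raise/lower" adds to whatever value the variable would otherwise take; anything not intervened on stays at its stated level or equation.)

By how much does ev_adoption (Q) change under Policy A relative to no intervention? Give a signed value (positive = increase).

-545

Baseline:
  S = 85
  N = 135
  D = 103 + 3·85 − 3·135 = -47
  Q = 248 − 2·85 − 135 − 4·(-47) = 131
Policy A (N + 17, D := 85):
  S = 85
  N = 135 + 17 = 152
  D = 85
  Q = 248 − 2·85 − 152 − 4·85 = -414
Change in Q: -414 − 131 = -545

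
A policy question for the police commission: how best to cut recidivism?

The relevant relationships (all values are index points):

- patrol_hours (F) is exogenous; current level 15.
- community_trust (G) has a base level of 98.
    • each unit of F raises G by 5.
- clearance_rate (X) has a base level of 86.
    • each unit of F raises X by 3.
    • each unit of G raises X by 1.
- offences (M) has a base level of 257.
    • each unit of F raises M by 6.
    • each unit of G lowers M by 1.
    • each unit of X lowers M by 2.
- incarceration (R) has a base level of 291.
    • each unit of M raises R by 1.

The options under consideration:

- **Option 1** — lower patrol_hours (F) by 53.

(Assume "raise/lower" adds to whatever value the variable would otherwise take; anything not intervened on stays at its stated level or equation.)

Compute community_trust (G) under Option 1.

Option 1 (F − 53):
  F = 15 − 53 = -38
  G = 98 + 5·(-38) = -92

-92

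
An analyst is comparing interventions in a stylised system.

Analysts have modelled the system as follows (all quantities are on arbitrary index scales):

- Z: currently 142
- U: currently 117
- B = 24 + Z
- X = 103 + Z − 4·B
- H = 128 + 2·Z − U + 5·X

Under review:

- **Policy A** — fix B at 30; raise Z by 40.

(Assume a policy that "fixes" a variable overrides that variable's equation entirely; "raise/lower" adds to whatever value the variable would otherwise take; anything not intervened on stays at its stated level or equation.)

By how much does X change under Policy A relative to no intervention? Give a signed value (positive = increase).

584

Baseline:
  Z = 142
  B = 24 + 142 = 166
  X = 103 + 142 − 4·166 = -419
Policy A (B := 30, Z + 40):
  Z = 142 + 40 = 182
  B = 30
  X = 103 + 182 − 4·30 = 165
Change in X: 165 − (-419) = 584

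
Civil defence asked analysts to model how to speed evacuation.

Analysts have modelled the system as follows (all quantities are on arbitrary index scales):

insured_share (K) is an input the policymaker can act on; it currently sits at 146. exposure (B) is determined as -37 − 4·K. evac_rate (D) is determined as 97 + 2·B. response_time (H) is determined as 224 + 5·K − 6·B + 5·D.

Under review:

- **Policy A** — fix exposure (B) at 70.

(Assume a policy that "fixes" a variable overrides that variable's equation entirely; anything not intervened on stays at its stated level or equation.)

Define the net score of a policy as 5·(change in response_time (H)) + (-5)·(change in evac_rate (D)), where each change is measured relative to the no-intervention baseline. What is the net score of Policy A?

Baseline:
  K = 146
  B = -37 − 4·146 = -621
  D = 97 + 2·(-621) = -1145
  H = 224 + 5·146 − 6·(-621) + 5·(-1145) = -1045
Policy A (B := 70):
  K = 146
  B = 70
  D = 97 + 2·70 = 237
  H = 224 + 5·146 − 6·70 + 5·237 = 1719
ΔH = 1719 − (-1045) = 2764; ΔD = 237 − (-1145) = 1382
Score = 5·2764 + (-5)·1382 = 6910

6910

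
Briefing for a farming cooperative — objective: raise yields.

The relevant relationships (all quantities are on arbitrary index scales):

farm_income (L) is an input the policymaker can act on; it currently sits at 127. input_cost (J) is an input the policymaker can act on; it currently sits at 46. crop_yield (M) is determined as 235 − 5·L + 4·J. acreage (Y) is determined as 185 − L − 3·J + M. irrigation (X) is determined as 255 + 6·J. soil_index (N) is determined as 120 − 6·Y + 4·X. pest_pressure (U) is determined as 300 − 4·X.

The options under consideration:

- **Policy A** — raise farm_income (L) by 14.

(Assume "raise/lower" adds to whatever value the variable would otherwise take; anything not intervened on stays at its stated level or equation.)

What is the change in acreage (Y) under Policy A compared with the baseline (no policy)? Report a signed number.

-84

Baseline:
  L = 127
  J = 46
  M = 235 − 5·127 + 4·46 = -216
  Y = 185 − 127 − 3·46 + (-216) = -296
Policy A (L + 14):
  L = 127 + 14 = 141
  J = 46
  M = 235 − 5·141 + 4·46 = -286
  Y = 185 − 141 − 3·46 + (-286) = -380
Change in Y: -380 − (-296) = -84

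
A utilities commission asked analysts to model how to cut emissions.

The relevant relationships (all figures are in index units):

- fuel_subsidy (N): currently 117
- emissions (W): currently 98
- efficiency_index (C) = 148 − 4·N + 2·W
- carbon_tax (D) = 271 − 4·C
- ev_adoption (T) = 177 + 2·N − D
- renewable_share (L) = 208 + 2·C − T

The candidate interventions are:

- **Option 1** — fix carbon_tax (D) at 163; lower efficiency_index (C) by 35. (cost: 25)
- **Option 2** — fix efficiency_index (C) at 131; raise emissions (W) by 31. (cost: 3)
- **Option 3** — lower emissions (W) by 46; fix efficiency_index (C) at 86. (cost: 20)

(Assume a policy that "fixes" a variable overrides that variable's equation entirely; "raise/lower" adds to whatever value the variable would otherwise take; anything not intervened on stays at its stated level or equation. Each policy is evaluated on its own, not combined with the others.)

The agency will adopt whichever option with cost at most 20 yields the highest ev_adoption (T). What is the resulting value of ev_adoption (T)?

664

Option 2 (C := 131, W + 31):
  N = 117
  W = 98 + 31 = 129
  C = 131
  D = 271 − 4·131 = -253
  T = 177 + 2·117 − (-253) = 664
Option 3 (W − 46, C := 86):
  N = 117
  W = 98 − 46 = 52
  C = 86
  D = 271 − 4·86 = -73
  T = 177 + 2·117 − (-73) = 484
Comparing — Option 2: T=664, Option 3: T=484. Highest is 664 (Option 2).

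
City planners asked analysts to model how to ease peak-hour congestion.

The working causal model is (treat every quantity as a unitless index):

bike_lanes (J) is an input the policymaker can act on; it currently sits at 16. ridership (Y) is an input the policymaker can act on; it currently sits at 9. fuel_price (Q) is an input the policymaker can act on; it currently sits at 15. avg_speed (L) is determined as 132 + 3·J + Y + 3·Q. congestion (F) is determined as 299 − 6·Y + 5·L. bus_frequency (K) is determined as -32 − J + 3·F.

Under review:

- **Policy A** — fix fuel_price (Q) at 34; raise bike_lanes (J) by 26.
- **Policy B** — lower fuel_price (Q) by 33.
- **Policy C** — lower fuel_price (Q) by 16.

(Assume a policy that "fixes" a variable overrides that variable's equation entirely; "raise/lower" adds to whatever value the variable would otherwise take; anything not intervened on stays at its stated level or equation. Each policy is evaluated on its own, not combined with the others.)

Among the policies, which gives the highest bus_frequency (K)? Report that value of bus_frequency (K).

Policy A (Q := 34, J + 26):
  J = 16 + 26 = 42
  Y = 9
  Q = 34
  L = 132 + 3·42 + 9 + 3·34 = 369
  F = 299 − 6·9 + 5·369 = 2090
  K = -32 − 42 + 3·2090 = 6196
Policy B (Q − 33):
  J = 16
  Y = 9
  Q = 15 − 33 = -18
  L = 132 + 3·16 + 9 + 3·(-18) = 135
  F = 299 − 6·9 + 5·135 = 920
  K = -32 − 16 + 3·920 = 2712
Policy C (Q − 16):
  J = 16
  Y = 9
  Q = 15 − 16 = -1
  L = 132 + 3·16 + 9 + 3·(-1) = 186
  F = 299 − 6·9 + 5·186 = 1175
  K = -32 − 16 + 3·1175 = 3477
Comparing — Policy A: K=6196, Policy B: K=2712, Policy C: K=3477. Highest is 6196 (Policy A).

6196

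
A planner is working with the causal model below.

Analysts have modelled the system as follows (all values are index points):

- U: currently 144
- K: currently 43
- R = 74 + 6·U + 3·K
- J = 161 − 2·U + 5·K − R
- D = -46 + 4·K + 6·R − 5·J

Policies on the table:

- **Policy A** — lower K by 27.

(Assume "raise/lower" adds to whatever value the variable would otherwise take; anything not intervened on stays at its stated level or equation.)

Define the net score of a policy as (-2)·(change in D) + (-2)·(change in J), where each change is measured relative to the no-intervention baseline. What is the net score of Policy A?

756

Baseline:
  U = 144
  K = 43
  R = 74 + 6·144 + 3·43 = 1067
  J = 161 − 2·144 + 5·43 − 1067 = -979
  D = -46 + 4·43 + 6·1067 − 5·(-979) = 11423
Policy A (K − 27):
  U = 144
  K = 43 − 27 = 16
  R = 74 + 6·144 + 3·16 = 986
  J = 161 − 2·144 + 5·16 − 986 = -1033
  D = -46 + 4·16 + 6·986 − 5·(-1033) = 11099
ΔD = 11099 − 11423 = -324; ΔJ = -1033 − (-979) = -54
Score = (-2)·(-324) + (-2)·(-54) = 756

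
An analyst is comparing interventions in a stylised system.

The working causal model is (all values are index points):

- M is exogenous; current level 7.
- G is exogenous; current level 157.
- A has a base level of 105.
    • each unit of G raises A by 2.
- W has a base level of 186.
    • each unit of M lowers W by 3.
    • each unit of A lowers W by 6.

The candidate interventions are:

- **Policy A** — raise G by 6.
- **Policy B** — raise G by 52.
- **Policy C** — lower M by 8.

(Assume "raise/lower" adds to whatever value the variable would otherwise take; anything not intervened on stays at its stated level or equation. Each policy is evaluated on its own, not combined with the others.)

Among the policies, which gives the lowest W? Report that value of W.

Policy A (G + 6):
  M = 7
  G = 157 + 6 = 163
  A = 105 + 2·163 = 431
  W = 186 − 3·7 − 6·431 = -2421
Policy B (G + 52):
  M = 7
  G = 157 + 52 = 209
  A = 105 + 2·209 = 523
  W = 186 − 3·7 − 6·523 = -2973
Policy C (M − 8):
  M = 7 − 8 = -1
  G = 157
  A = 105 + 2·157 = 419
  W = 186 − 3·(-1) − 6·419 = -2325
Comparing — Policy A: W=-2421, Policy B: W=-2973, Policy C: W=-2325. Lowest is -2973 (Policy B).

-2973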